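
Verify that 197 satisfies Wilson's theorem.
(196)! mod 197 = 196. Since this equals -1 mod 197, Wilson confirms 197 is prime.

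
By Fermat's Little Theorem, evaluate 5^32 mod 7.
By Fermat: 5^{6} ≡ 1 (mod 7). 32 = 5×6 + 2. So 5^{32} ≡ 5^{2} ≡ 4 (mod 7)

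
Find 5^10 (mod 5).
By repeated squaring (mod 5): 5^{1}≡0, 5^{2}≡0, 5^{4}≡0, 5^{8}≡0. Then 5^{10} = 5^{8+2} ≡ 0 × 0 ≡ 0 (mod 5)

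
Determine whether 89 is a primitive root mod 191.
ord_191(89) divides 190. For each prime q|190: 89^{95}≡190, 89^{38}≡109, 89^{10}≡154, none ≡ 1. So 89 has order 190 and is a primitive root mod 191.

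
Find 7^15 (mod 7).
By repeated squaring (mod 7): 7^{1}≡0, 7^{2}≡0, 7^{4}≡0, 7^{8}≡0. Then 7^{15} = 7^{8+4+2+1} ≡ 0 × 0 × 0 × 0 ≡ 0 (mod 7)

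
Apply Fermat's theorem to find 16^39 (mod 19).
By Fermat: 16^{18} ≡ 1 (mod 19). 39 = 2×18 + 3. So 16^{39} ≡ 16^{3} ≡ 11 (mod 19)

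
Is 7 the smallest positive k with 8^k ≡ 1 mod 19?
Powers of 8 mod 19: 8^1≡8, 8^2≡7, 8^3≡18, 8^4≡11, 8^5≡12, 8^6≡1. Already 8^6≡1, so the order is 6 < 7. No, the actual order is 6.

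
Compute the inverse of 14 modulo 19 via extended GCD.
Extended GCD: 14(-4) + 19(3) = 1. So 14^(-1) ≡ -4 ≡ 15 mod 19. Verify: 14 × 15 = 210 ≡ 1 mod 19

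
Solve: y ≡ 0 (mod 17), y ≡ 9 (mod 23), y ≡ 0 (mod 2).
M = 17 × 23 × 2 = 782. M₁ = 46, y₁ ≡ 10 (mod 17). M₂ = 34, y₂ ≡ 21 (mod 23). M₃ = 391, y₃ ≡ 1 (mod 2). y = 0×46×10 + 9×34×21 + 0×391×1 ≡ 170 (mod 782)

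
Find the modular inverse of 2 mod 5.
Since 5 is prime, by Fermat 2^(-1) ≡ 2^{3} ≡ 3 mod 5. Verify: 2 × 3 = 6 ≡ 1 mod 5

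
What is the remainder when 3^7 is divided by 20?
By repeated squaring mod 20: 3^{1}≡3, 3^{2}≡9, 3^{4}≡1. Then 3^{7} = 3^{4+2+1} ≡ 1 × 9 × 3 ≡ 7 mod 20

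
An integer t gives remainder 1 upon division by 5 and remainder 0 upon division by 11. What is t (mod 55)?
M = 5 × 11 = 55. M₁ = 11, y₁ ≡ 1 (mod 5). M₂ = 5, y₂ ≡ 9 (mod 11). t = 1×11×1 + 0×5×9 ≡ 11 (mod 55)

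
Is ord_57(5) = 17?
Powers of 5 mod 57: 5^1≡5, 5^2≡25, 5^3≡11, 5^4≡55, 5^5≡47, 5^6≡7, 5^7≡35, 5^8≡4, 5^9≡20, 5^10≡43, 5^11≡44, 5^12≡49, 5^13≡17, 5^14≡28, 5^15≡26, 5^16≡16, 5^17≡23, 5^18≡1. 5^17≡23≢1, so ord ≠ 17. No, the actual order is 18.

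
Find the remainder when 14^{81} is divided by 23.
By Fermat: 14^{22} ≡ 1 (mod 23). 81 = 3×22 + 15. So 14^{81} ≡ 14^{15} ≡ 17 (mod 23)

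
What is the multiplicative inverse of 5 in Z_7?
Since 7 is prime, by Fermat 5^(-1) ≡ 5^{5} ≡ 3 mod 7. Verify: 5 × 3 = 15 ≡ 1 mod 7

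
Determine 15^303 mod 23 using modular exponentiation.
Using Fermat: 15^{22} ≡ 1 mod 23. 303 ≡ 17 mod 22. So 15^{303} ≡ 15^{17} ≡ 10 mod 23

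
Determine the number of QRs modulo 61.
Exactly half the non-zero residues mod a prime are QRs: (61-1)/2 = 30.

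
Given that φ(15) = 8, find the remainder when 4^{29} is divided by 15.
By Euler: 4^{8} ≡ 1 mod 15 since gcd(4, 15) = 1. 29 = 3×8 + 5. So 4^{29} ≡ 4^{5} ≡ 4 mod 15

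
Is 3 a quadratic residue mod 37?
By Euler's criterion: 3^{18} ≡ 1 (mod 37). Since this equals 1, 3 is a QR.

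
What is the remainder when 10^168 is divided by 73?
Using Fermat: 10^{72} ≡ 1 mod 73. 168 ≡ 24 mod 72. So 10^{168} ≡ 10^{24} ≡ 1 mod 73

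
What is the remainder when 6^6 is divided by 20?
By repeated squaring (mod 20): 6^{1}≡6, 6^{2}≡16, 6^{4}≡16. Then 6^{6} = 6^{4+2} ≡ 16 × 16 ≡ 16 (mod 20)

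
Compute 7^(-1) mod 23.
Since 23 is prime, by Fermat 7^(-1) ≡ 7^{21} ≡ 10 mod 23. Verify: 7 × 10 = 70 ≡ 1 mod 23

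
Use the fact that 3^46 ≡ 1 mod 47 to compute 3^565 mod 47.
By Fermat: 3^{46} ≡ 1 mod 47. 565 ≡ 13 mod 46. So 3^{565} ≡ 3^{13} ≡ 36 mod 47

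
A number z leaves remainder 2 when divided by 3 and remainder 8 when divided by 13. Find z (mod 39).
M = 3 × 13 = 39. M₁ = 13, y₁ ≡ 1 (mod 3). M₂ = 3, y₂ ≡ 9 (mod 13). z = 2×13×1 + 8×3×9 ≡ 8 (mod 39)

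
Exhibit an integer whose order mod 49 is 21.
2 has order 21 mod 49 since 2^{21} ≡ 1 mod 49 and no smaller power works.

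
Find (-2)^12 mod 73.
By repeated squaring mod 73: (-2)^{1}≡71, (-2)^{2}≡4, (-2)^{4}≡16, (-2)^{8}≡37. Then (-2)^{12} = (-2)^{8+4} ≡ 37 × 16 ≡ 8 mod 73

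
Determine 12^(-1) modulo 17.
Since 17 is prime, by Fermat 12^(-1) ≡ 12^{15} ≡ 10 mod 17. Verify: 12 × 10 = 120 ≡ 1 mod 17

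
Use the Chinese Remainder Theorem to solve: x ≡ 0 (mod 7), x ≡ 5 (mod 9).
M = 7 × 9 = 63. M₁ = 9, y₁ ≡ 4 (mod 7). M₂ = 7, y₂ ≡ 4 (mod 9). x = 0×9×4 + 5×7×4 ≡ 14 (mod 63)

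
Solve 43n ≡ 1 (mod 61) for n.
Since 61 is prime, by Fermat 43^(-1) ≡ 43^{59} ≡ 44 (mod 61). Verify: 43 × 44 = 1892 ≡ 1 (mod 61)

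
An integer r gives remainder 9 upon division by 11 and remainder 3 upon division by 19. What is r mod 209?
M = 11 × 19 = 209. M₁ = 19, y₁ ≡ 7 mod 11. M₂ = 11, y₂ ≡ 7 mod 19. r = 9×19×7 + 3×11×7 ≡ 174 mod 209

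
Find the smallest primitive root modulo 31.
g = 3. For each prime q|30: 3^{15}≡30, 3^{10}≡25, 3^{6}≡16, none ≡ 1, so ord_31(3) = 30 and 3 is a primitive root.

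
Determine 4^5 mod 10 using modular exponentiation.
By repeated squaring mod 10: 4^{1}≡4, 4^{2}≡6, 4^{4}≡6. Then 4^{5} = 4^{4+1} ≡ 6 × 4 ≡ 4 mod 10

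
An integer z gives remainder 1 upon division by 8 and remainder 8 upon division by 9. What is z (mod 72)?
M = 8 × 9 = 72. M₁ = 9, y₁ ≡ 1 (mod 8). M₂ = 8, y₂ ≡ 8 (mod 9). z = 1×9×1 + 8×8×8 ≡ 17 (mod 72)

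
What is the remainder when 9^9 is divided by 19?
By repeated squaring (mod 19): 9^{1}≡9, 9^{2}≡5, 9^{4}≡6, 9^{8}≡17. Then 9^{9} = 9^{8+1} ≡ 17 × 9 ≡ 1 (mod 19)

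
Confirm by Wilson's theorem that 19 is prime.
(18)! mod 19 = 18. Since this equals -1 mod 19, Wilson confirms 19 is prime.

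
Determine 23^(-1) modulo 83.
Since 83 is prime, by Fermat 23^(-1) ≡ 23^{81} ≡ 65 (mod 83). Verify: 23 × 65 = 1495 ≡ 1 (mod 83)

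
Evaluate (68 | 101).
(68/101) = 68^{50} mod 101 = 1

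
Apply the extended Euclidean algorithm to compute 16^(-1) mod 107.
Extended GCD: 16(-20) + 107(3) = 1. So 16^(-1) ≡ -20 ≡ 87 (mod 107). Verify: 16 × 87 = 1392 ≡ 1 (mod 107)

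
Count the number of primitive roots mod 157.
There are φ(157-1) = φ(156) = 48 primitive roots modulo 157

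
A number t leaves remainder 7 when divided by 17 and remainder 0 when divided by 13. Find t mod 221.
M = 17 × 13 = 221. M₁ = 13, y₁ ≡ 4 mod 17. M₂ = 17, y₂ ≡ 10 mod 13. t = 7×13×4 + 0×17×10 ≡ 143 mod 221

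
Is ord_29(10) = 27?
Powers of 10 mod 29: 10^1≡10, 10^2≡13, 10^3≡14, 10^4≡24, 10^5≡8, 10^6≡22, 10^7≡17, 10^8≡25, 10^9≡18, 10^10≡6, 10^11≡2, 10^12≡20, 10^13≡26, 10^14≡28, 10^15≡19, 10^16≡16, 10^17≡15, 10^18≡5, 10^19≡21, 10^20≡7, 10^21≡12, 10^22≡4, 10^23≡11, 10^24≡23, 10^25≡27, 10^26≡9, 10^27≡3, 10^28≡1. 10^27≡3≢1, so ord ≠ 27. No, the actual order is 28.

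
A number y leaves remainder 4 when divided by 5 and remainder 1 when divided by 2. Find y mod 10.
M = 5 × 2 = 10. M₁ = 2, y₁ ≡ 3 mod 5. M₂ = 5, y₂ ≡ 1 mod 2. y = 4×2×3 + 1×5×1 ≡ 9 mod 10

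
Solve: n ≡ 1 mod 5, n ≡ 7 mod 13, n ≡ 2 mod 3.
M = 5 × 13 × 3 = 195. M₁ = 39, y₁ ≡ 4 mod 5. M₂ = 15, y₂ ≡ 7 mod 13. M₃ = 65, y₃ ≡ 2 mod 3. n = 1×39×4 + 7×15×7 + 2×65×2 ≡ 176 mod 195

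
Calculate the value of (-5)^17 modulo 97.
By repeated squaring mod 97: (-5)^{1}≡92, (-5)^{2}≡25, (-5)^{4}≡43, (-5)^{8}≡6, (-5)^{16}≡36. Then (-5)^{17} = (-5)^{16+1} ≡ 36 × 92 ≡ 14 mod 97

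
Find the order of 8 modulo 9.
Powers of 8 mod 9: 8^1≡8, 8^2≡1. Order = 2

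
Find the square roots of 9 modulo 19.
The square roots of 9 mod 19 are 16 and 3. Verify: 16² = 256 ≡ 9 (mod 19)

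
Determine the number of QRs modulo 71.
The squaring map on Z_71* is 2-to-1, so there are (70)/2 = 35 QRs.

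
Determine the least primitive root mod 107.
g = 2. Powers: [2, 4, 8, 16, 32, 64, ...] generates all 106 non-zero residues.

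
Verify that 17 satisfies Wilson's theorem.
(16)! mod 17 = 16. Since this equals -1 mod 17, Wilson confirms 17 is prime.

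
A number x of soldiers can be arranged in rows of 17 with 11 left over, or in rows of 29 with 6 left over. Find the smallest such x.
M = 17 × 29 = 493. M₁ = 29, y₁ ≡ 10 (mod 17). M₂ = 17, y₂ ≡ 12 (mod 29). x = 11×29×10 + 6×17×12 ≡ 470 (mod 493)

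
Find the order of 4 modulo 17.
Powers of 4 mod 17: 4^1≡4, 4^2≡16, 4^3≡13, 4^4≡1. ord_17(4) = 4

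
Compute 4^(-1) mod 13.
Since 13 is prime, by Fermat 4^(-1) ≡ 4^{11} ≡ 10 mod 13. Verify: 4 × 10 = 40 ≡ 1 mod 13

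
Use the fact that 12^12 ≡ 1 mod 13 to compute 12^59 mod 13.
By Fermat: 12^{12} ≡ 1 mod 13. 59 = 4×12 + 11. So 12^{59} ≡ 12^{11} ≡ 12 mod 13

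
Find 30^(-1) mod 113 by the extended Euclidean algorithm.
Extended GCD: 30(49) + 113(-13) = 1. So 30^(-1) ≡ 49 mod 113. Verify: 30 × 49 = 1470 ≡ 1 mod 113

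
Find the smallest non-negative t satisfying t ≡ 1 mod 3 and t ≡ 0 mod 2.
M = 3 × 2 = 6. M₁ = 2, y₁ ≡ 2 mod 3. M₂ = 3, y₂ ≡ 1 mod 2. t = 1×2×2 + 0×3×1 ≡ 4 mod 6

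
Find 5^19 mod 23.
By repeated squaring mod 23: 5^{1}≡5, 5^{2}≡2, 5^{4}≡4, 5^{8}≡16, 5^{16}≡3. Then 5^{19} = 5^{16+2+1} ≡ 3 × 2 × 5 ≡ 7 mod 23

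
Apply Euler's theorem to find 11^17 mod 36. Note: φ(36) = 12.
By Euler: 11^{12} ≡ 1 mod 36 since gcd(11, 36) = 1. 17 = 1×12 + 5. So 11^{17} ≡ 11^{5} ≡ 23 mod 36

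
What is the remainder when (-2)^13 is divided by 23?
By repeated squaring (mod 23): (-2)^{1}≡21, (-2)^{2}≡4, (-2)^{4}≡16, (-2)^{8}≡3. Then (-2)^{13} = (-2)^{8+4+1} ≡ 3 × 16 × 21 ≡ 19 (mod 23)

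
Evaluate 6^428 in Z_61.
Using Fermat: 6^{60} ≡ 1 mod 61. 428 ≡ 8 mod 60. So 6^{428} ≡ 6^{8} ≡ 42 mod 61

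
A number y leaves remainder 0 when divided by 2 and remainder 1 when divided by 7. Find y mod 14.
M = 2 × 7 = 14. M₁ = 7, y₁ ≡ 1 mod 2. M₂ = 2, y₂ ≡ 4 mod 7. y = 0×7×1 + 1×2×4 ≡ 8 mod 14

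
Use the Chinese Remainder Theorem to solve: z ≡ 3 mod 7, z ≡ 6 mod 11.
M = 7 × 11 = 77. M₁ = 11, y₁ ≡ 2 mod 7. M₂ = 7, y₂ ≡ 8 mod 11. z = 3×11×2 + 6×7×8 ≡ 17 mod 77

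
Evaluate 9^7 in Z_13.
By repeated squaring mod 13: 9^{1}≡9, 9^{2}≡3, 9^{4}≡9. Then 9^{7} = 9^{4+2+1} ≡ 9 × 3 × 9 ≡ 9 mod 13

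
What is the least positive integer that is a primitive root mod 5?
g = 2. For each prime q|4: 2^{2}≡4, none ≡ 1, so ord_5(2) = 4 and 2 is a primitive root.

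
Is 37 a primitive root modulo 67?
37^{3} ≡ 1 (mod 67) and 3 < 66, so ord_67(37) = 3 ≠ 66 and 37 is not a primitive root.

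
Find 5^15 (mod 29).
By repeated squaring (mod 29): 5^{1}≡5, 5^{2}≡25, 5^{4}≡16, 5^{8}≡24. Then 5^{15} = 5^{8+4+2+1} ≡ 24 × 16 × 25 × 5 ≡ 5 (mod 29)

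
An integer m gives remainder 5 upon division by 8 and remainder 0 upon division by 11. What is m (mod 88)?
M = 8 × 11 = 88. M₁ = 11, y₁ ≡ 3 (mod 8). M₂ = 8, y₂ ≡ 7 (mod 11). m = 5×11×3 + 0×8×7 ≡ 77 (mod 88)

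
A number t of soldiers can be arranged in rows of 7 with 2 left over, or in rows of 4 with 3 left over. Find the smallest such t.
M = 7 × 4 = 28. M₁ = 4, y₁ ≡ 2 mod 7. M₂ = 7, y₂ ≡ 3 mod 4. t = 2×4×2 + 3×7×3 ≡ 23 mod 28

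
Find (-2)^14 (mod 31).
By repeated squaring (mod 31): (-2)^{1}≡29, (-2)^{2}≡4, (-2)^{4}≡16, (-2)^{8}≡8. Then (-2)^{14} = (-2)^{8+4+2} ≡ 8 × 16 × 4 ≡ 16 (mod 31)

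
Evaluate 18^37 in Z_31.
Using Fermat: 18^{30} ≡ 1 (mod 31). 37 ≡ 7 (mod 30). So 18^{37} ≡ 18^{7} ≡ 9 (mod 31)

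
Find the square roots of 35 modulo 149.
The square roots of 35 mod 149 are 83 and 66. Verify: 83² = 6889 ≡ 35 mod 149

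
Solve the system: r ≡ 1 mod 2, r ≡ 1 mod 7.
M = 2 × 7 = 14. M₁ = 7, y₁ ≡ 1 mod 2. M₂ = 2, y₂ ≡ 4 mod 7. r = 1×7×1 + 1×2×4 ≡ 1 mod 14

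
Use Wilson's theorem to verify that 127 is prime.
(126)! mod 127 = 126. Since this equals -1 (mod 127), Wilson confirms 127 is prime.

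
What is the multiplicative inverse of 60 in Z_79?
Since 79 is prime, by Fermat 60^(-1) ≡ 60^{77} ≡ 54 (mod 79). Verify: 60 × 54 = 3240 ≡ 1 (mod 79)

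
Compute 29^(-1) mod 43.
Since 43 is prime, by Fermat 29^(-1) ≡ 29^{41} ≡ 3 mod 43. Verify: 29 × 3 = 87 ≡ 1 mod 43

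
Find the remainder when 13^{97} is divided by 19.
By Fermat: 13^{18} ≡ 1 (mod 19). 97 = 5×18 + 7. So 13^{97} ≡ 13^{7} ≡ 10 (mod 19)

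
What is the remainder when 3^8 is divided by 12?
By repeated squaring (mod 12): 3^{1}≡3, 3^{2}≡9, 3^{4}≡9, 3^{8}≡9. So 3^{8} ≡ 9 (mod 12)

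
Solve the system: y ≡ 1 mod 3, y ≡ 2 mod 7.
M = 3 × 7 = 21. M₁ = 7, y₁ ≡ 1 mod 3. M₂ = 3, y₂ ≡ 5 mod 7. y = 1×7×1 + 2×3×5 ≡ 16 mod 21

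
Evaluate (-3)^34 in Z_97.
By repeated squaring mod 97: (-3)^{1}≡94, (-3)^{2}≡9, (-3)^{4}≡81, (-3)^{8}≡62, (-3)^{16}≡61, (-3)^{32}≡35. Then (-3)^{34} = (-3)^{32+2} ≡ 35 × 9 ≡ 24 mod 97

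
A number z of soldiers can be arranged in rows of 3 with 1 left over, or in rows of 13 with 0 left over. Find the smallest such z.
M = 3 × 13 = 39. M₁ = 13, y₁ ≡ 1 mod 3. M₂ = 3, y₂ ≡ 9 mod 13. z = 1×13×1 + 0×3×9 ≡ 13 mod 39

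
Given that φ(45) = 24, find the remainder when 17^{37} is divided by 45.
By Euler: 17^{24} ≡ 1 (mod 45) since gcd(17, 45) = 1. 37 = 1×24 + 13. So 17^{37} ≡ 17^{13} ≡ 17 (mod 45)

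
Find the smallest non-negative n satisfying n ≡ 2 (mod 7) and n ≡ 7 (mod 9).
M = 7 × 9 = 63. M₁ = 9, y₁ ≡ 4 (mod 7). M₂ = 7, y₂ ≡ 4 (mod 9). n = 2×9×4 + 7×7×4 ≡ 16 (mod 63)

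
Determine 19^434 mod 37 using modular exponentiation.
Using Fermat: 19^{36} ≡ 1 mod 37. 434 ≡ 2 mod 36. So 19^{434} ≡ 19^{2} ≡ 28 mod 37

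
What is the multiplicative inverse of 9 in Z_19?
Since 19 is prime, by Fermat 9^(-1) ≡ 9^{17} ≡ 17 (mod 19). Verify: 9 × 17 = 153 ≡ 1 (mod 19)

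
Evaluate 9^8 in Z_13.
By repeated squaring (mod 13): 9^{1}≡9, 9^{2}≡3, 9^{4}≡9, 9^{8}≡3. So 9^{8} ≡ 3 (mod 13)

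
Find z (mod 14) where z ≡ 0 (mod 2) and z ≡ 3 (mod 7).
M = 2 × 7 = 14. M₁ = 7, y₁ ≡ 1 (mod 2). M₂ = 2, y₂ ≡ 4 (mod 7). z = 0×7×1 + 3×2×4 ≡ 10 (mod 14)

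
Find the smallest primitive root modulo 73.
g = 5. For each prime q|72: 5^{36}≡72, 5^{24}≡8, none ≡ 1, so ord_73(5) = 72 and 5 is a primitive root.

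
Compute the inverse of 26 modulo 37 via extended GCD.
Extended GCD: 26(10) + 37(-7) = 1. So 26^(-1) ≡ 10 (mod 37). Verify: 26 × 10 = 260 ≡ 1 (mod 37)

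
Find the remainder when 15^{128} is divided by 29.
By Fermat: 15^{28} ≡ 1 (mod 29). 128 = 4×28 + 16. So 15^{128} ≡ 15^{16} ≡ 7 (mod 29)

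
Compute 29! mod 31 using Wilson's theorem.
(30)! = (29)! × (30) ≡ -1 mod 31. So (29)! ≡ -1 × (30)^(-1) ≡ (-1)×(-1) = 1 mod 31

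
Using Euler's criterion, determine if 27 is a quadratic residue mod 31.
By Euler's criterion: 27^{15} ≡ 30 (mod 31). Since this equals -1 (≡ 30), 27 is not a QR.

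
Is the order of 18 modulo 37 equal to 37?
Powers of 18 mod 37: 18^1≡18, 18^2≡28, 18^3≡23, 18^4≡7, 18^5≡15, 18^6≡11, 18^7≡13, 18^8≡12, 18^9≡31, 18^10≡3, 18^11≡17, 18^12≡10, 18^13≡32, 18^14≡21, 18^15≡8, 18^16≡33, 18^17≡2, 18^18≡36, 18^19≡19, 18^20≡9, 18^21≡14, 18^22≡30, 18^23≡22, 18^24≡26, 18^25≡24, 18^26≡25, 18^27≡6, 18^28≡34, 18^29≡20, 18^30≡27, 18^31≡5, 18^32≡16, 18^33≡29, 18^34≡4, 18^35≡35, 18^36≡1. Already 18^36≡1, so the order is 36 < 37. No, the actual order is 36.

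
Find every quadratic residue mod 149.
QRs mod 149: {1, 4, 5, 6, 7, 9, 16, 17, 19, 20, 22, 24, 25, 26, 28, 29, 30, 31, 33, 35, 36, 37, 39, 42, 45, 46, 47, 49, 53, 54, 61, 63, 64, 67, 68, 69, 73, 76, 80, 81, 82, 85, 86, 88, 95, 96, 100, 102, 103, 104, 107, 110, 112, 113, 114, 116, 118, 119, 120, 121, 123, 124, 125, 127, 129, 130, 132, 133, 140, 142, 143, 144, 145, 148}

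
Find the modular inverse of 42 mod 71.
Since 71 is prime, by Fermat 42^(-1) ≡ 42^{69} ≡ 22 (mod 71). Verify: 42 × 22 = 924 ≡ 1 (mod 71)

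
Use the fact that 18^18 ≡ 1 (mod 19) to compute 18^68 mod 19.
By Fermat: 18^{18} ≡ 1 (mod 19). 68 = 3×18 + 14. So 18^{68} ≡ 18^{14} ≡ 1 (mod 19)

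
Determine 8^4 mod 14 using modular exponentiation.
8^{4} = 4096 ≡ 8 (mod 14)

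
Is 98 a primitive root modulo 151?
98^{25} ≡ 1 (mod 151) and 25 < 150, so ord_151(98) = 25 ≠ 150 and 98 is not a primitive root.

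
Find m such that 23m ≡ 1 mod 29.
Since 29 is prime, by Fermat 23^(-1) ≡ 23^{27} ≡ 24 mod 29. Verify: 23 × 24 = 552 ≡ 1 mod 29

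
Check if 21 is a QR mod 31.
By Euler's criterion: 21^{15} ≡ 30 (mod 31). Since this equals -1 (≡ 30), 21 is not a QR.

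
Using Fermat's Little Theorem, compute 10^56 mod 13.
By Fermat: 10^{12} ≡ 1 (mod 13). 56 = 4×12 + 8. So 10^{56} ≡ 10^{8} ≡ 9 (mod 13)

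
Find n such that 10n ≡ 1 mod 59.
Since 59 is prime, by Fermat 10^(-1) ≡ 10^{57} ≡ 6 mod 59. Verify: 10 × 6 = 60 ≡ 1 mod 59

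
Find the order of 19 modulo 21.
Powers of 19 mod 21: 19^1≡19, 19^2≡4, 19^3≡13, 19^4≡16, 19^5≡10, 19^6≡1. Order = 6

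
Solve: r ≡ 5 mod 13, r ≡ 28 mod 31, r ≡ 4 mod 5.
M = 13 × 31 × 5 = 2015. M₁ = 155, y₁ ≡ 12 mod 13. M₂ = 65, y₂ ≡ 21 mod 31. M₃ = 403, y₃ ≡ 2 mod 5. r = 5×155×12 + 28×65×21 + 4×403×2 ≡ 369 mod 2015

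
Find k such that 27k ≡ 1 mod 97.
Since 97 is prime, by Fermat 27^(-1) ≡ 27^{95} ≡ 18 mod 97. Verify: 27 × 18 = 486 ≡ 1 mod 97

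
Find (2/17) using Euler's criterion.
(2/17) = 2^{8} mod 17 = 1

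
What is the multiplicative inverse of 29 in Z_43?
Since 43 is prime, by Fermat 29^(-1) ≡ 29^{41} ≡ 3 (mod 43). Verify: 29 × 3 = 87 ≡ 1 (mod 43)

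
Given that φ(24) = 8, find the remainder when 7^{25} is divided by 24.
By Euler: 7^{8} ≡ 1 mod 24 since gcd(7, 24) = 1. 25 = 3×8 + 1. So 7^{25} ≡ 7^{1} ≡ 7 mod 24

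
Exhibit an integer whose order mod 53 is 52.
2 has order 52 mod 53 since 2^{52} ≡ 1 (mod 53) and no smaller power works.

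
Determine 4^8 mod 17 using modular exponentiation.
By repeated squaring (mod 17): 4^{1}≡4, 4^{2}≡16, 4^{4}≡1, 4^{8}≡1. So 4^{8} ≡ 1 (mod 17)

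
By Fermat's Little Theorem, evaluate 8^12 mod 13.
By Fermat's Little Theorem, 8^{12} ≡ 1 mod 13 since 13 is prime and gcd(8, 13) = 1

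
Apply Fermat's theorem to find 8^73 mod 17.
By Fermat: 8^{16} ≡ 1 mod 17. 73 = 4×16 + 9. So 8^{73} ≡ 8^{9} ≡ 8 mod 17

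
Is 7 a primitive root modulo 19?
7^{3} ≡ 1 (mod 19) and 3 < 18, so ord_19(7) = 3 ≠ 18 and 7 is not a primitive root.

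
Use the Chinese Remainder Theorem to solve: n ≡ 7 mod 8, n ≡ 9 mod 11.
M = 8 × 11 = 88. M₁ = 11, y₁ ≡ 3 mod 8. M₂ = 8, y₂ ≡ 7 mod 11. n = 7×11×3 + 9×8×7 ≡ 31 mod 88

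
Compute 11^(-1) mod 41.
Since 41 is prime, by Fermat 11^(-1) ≡ 11^{39} ≡ 15 mod 41. Verify: 11 × 15 = 165 ≡ 1 mod 41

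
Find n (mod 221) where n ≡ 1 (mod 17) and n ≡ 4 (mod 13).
M = 17 × 13 = 221. M₁ = 13, y₁ ≡ 4 (mod 17). M₂ = 17, y₂ ≡ 10 (mod 13). n = 1×13×4 + 4×17×10 ≡ 69 (mod 221)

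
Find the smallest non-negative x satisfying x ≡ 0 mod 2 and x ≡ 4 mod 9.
M = 2 × 9 = 18. M₁ = 9, y₁ ≡ 1 mod 2. M₂ = 2, y₂ ≡ 5 mod 9. x = 0×9×1 + 4×2×5 ≡ 4 mod 18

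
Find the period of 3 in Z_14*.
Powers of 3 mod 14: 3^1≡3, 3^2≡9, 3^3≡13, 3^4≡11, 3^5≡5, 3^6≡1. So the order of 3 is 6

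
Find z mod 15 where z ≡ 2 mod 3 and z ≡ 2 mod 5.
M = 3 × 5 = 15. M₁ = 5, y₁ ≡ 2 mod 3. M₂ = 3, y₂ ≡ 2 mod 5. z = 2×5×2 + 2×3×2 ≡ 2 mod 15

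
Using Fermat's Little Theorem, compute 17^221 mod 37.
By Fermat: 17^{36} ≡ 1 (mod 37). 221 ≡ 5 (mod 36). So 17^{221} ≡ 17^{5} ≡ 19 (mod 37)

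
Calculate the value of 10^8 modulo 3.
Using Fermat: 10^{2} ≡ 1 (mod 3). 8 ≡ 0 (mod 2). So 10^{8} ≡ 10^{0} ≡ 1 (mod 3)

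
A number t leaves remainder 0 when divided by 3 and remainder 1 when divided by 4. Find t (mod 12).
M = 3 × 4 = 12. M₁ = 4, y₁ ≡ 1 (mod 3). M₂ = 3, y₂ ≡ 3 (mod 4). t = 0×4×1 + 1×3×3 ≡ 9 (mod 12)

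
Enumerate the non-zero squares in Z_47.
Quadratic residues modulo 47: {1, 2, 3, 4, 6, 7, 8, 9, 12, 14, 16, 17, 18, 21, 24, 25, 27, 28, 32, 34, 36, 37, 42}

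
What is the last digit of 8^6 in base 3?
Using Fermat: 8^{2} ≡ 1 mod 3. 6 ≡ 0 mod 2. So 8^{6} ≡ 8^{0} ≡ 1 mod 3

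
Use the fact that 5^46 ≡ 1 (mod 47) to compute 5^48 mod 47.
By Fermat: 5^{46} ≡ 1 (mod 47). So 5^{48} = 5^{46} · 5^{2} ≡ 5^{2} ≡ 25 (mod 47)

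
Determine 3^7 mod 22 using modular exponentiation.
By repeated squaring (mod 22): 3^{1}≡3, 3^{2}≡9, 3^{4}≡15. Then 3^{7} = 3^{4+2+1} ≡ 15 × 9 × 3 ≡ 9 (mod 22)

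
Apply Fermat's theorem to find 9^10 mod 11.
By Fermat's Little Theorem, 9^{10} ≡ 1 mod 11 since 11 is prime and gcd(9, 11) = 1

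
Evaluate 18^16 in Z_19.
By repeated squaring (mod 19): 18^{1}≡18, 18^{2}≡1, 18^{4}≡1, 18^{8}≡1, 18^{16}≡1. So 18^{16} ≡ 1 (mod 19)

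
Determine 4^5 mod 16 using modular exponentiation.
By repeated squaring (mod 16): 4^{1}≡4, 4^{2}≡0, 4^{4}≡0. Then 4^{5} = 4^{4+1} ≡ 0 × 4 ≡ 0 (mod 16)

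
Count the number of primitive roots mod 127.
There are φ(127-1) = φ(126) = 36 primitive roots modulo 127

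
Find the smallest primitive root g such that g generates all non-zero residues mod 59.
g = 2. Powers: [2, 4, 8, 16, 32, 5, 10, 20, 40, ...] generates all 58 non-zero residues.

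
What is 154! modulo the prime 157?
(156)! = (154)! × (155) × (156) ≡ -1 mod 157. So (154)! ≡ -1 × [(156)(155)]^(-1) ≡ 78 mod 157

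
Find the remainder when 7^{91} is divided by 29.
By Fermat: 7^{28} ≡ 1 mod 29. 91 = 3×28 + 7. So 7^{91} ≡ 7^{7} ≡ 1 mod 29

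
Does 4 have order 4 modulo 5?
4^{2} ≡ 1 (mod 5) and 2 < 4, so ord_5(4) = 2 ≠ 4 and 4 is not a primitive root.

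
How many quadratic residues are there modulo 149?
For prime 149, there are (p-1)/2 = (149-1)/2 = 74 quadratic residues (excluding 0).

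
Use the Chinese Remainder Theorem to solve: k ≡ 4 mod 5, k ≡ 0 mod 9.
M = 5 × 9 = 45. M₁ = 9, y₁ ≡ 4 mod 5. M₂ = 5, y₂ ≡ 2 mod 9. k = 4×9×4 + 0×5×2 ≡ 9 mod 45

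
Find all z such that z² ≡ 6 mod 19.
The square roots of 6 mod 19 are 5 and 14. Verify: 5² = 25 ≡ 6 mod 19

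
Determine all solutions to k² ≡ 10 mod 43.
The square roots of 10 mod 43 are 15 and 28. Verify: 15² = 225 ≡ 10 mod 43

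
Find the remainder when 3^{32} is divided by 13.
By Fermat: 3^{12} ≡ 1 mod 13. 32 = 2×12 + 8. So 3^{32} ≡ 3^{8} ≡ 9 mod 13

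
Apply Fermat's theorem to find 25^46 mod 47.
By Fermat's Little Theorem, 25^{46} ≡ 1 mod 47 since 47 is prime and gcd(25, 47) = 1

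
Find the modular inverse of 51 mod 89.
Since 89 is prime, by Fermat 51^(-1) ≡ 51^{87} ≡ 7 mod 89. Verify: 51 × 7 = 357 ≡ 1 mod 89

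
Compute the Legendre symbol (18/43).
(18/43) = 18^{21} mod 43 = -1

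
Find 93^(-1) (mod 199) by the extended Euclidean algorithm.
Extended GCD: 93(-92) + 199(43) = 1. So 93^(-1) ≡ -92 ≡ 107 (mod 199). Verify: 93 × 107 = 9951 ≡ 1 (mod 199)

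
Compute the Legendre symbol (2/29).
(2/29) = 2^{14} mod 29 = -1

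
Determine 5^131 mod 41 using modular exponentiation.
Using Fermat: 5^{40} ≡ 1 (mod 41). 131 ≡ 11 (mod 40). So 5^{131} ≡ 5^{11} ≡ 36 (mod 41)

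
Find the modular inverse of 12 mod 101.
Since 101 is prime, by Fermat 12^(-1) ≡ 12^{99} ≡ 59 (mod 101). Verify: 12 × 59 = 708 ≡ 1 (mod 101)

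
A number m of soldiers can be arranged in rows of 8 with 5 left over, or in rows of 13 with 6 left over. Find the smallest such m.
M = 8 × 13 = 104. M₁ = 13, y₁ ≡ 5 (mod 8). M₂ = 8, y₂ ≡ 5 (mod 13). m = 5×13×5 + 6×8×5 ≡ 45 (mod 104)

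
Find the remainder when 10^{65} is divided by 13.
By Fermat: 10^{12} ≡ 1 (mod 13). 65 = 5×12 + 5. So 10^{65} ≡ 10^{5} ≡ 4 (mod 13)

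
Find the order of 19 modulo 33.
Powers of 19 mod 33: 19^1≡19, 19^2≡31, 19^3≡28, 19^4≡4, 19^5≡10, 19^6≡25, 19^7≡13, 19^8≡16, 19^9≡7, 19^10≡1. Order = 10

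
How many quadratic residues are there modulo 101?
The squaring map on Z_101* is 2-to-1, so there are (100)/2 = 50 QRs.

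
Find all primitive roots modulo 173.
There are φ(172) = 84 primitive roots mod 173: {2, 3, 5, 7, 8, 11, 12, 17, 18, 19, 20, 26, 27, 28, 30, 32, 39, 42, 44, 45, 46, 48, 50, 53, 58, 59, 61, 62, 63, 65, 66, 68, 69, 70, 71, 72, 74, 75, 76, 79, 82, 86, 87, 91, 94, 97, 98, 99, 101, 102, 103, 104, 105, 107, 108, 110, 111, 112, 114, 115, 120, 123, 125, 127, 128, 129, 131, 134, 141, 143, 145, 146, 147, 153, 154, 155, 156, 161, 162, 165, 166, 168, 170, 171}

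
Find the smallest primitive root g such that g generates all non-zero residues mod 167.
g = 5. For each prime q|166: 5^{83}≡166, 5^{2}≡25, none ≡ 1, so ord_167(5) = 166 and 5 is a primitive root.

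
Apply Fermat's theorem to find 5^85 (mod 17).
By Fermat: 5^{16} ≡ 1 (mod 17). 85 = 5×16 + 5. So 5^{85} ≡ 5^{5} ≡ 14 (mod 17)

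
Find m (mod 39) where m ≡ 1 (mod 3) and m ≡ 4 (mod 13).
M = 3 × 13 = 39. M₁ = 13, y₁ ≡ 1 (mod 3). M₂ = 3, y₂ ≡ 9 (mod 13). m = 1×13×1 + 4×3×9 ≡ 4 (mod 39)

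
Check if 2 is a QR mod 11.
By Euler's criterion: 2^{5} ≡ 10 (mod 11). Since this equals -1 (≡ 10), 2 is not a QR.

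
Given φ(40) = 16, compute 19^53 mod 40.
By Euler: 19^{16} ≡ 1 mod 40 since gcd(19, 40) = 1. 53 = 3×16 + 5. So 19^{53} ≡ 19^{5} ≡ 19 mod 40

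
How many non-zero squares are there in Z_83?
Exactly half the non-zero residues mod a prime are QRs: (83-1)/2 = 41.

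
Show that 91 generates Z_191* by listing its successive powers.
91^1, 91^2, ..., 91^{190} mod 191: [91, 68, 76, 40, 11, 46, 175, 72, 58, 121, 124, 15, 28, 65, 185, 27, 165, 117, 142, 125, 106, 96, 141, 34, 38, 20, 101, 23, 183, 36, 29, 156, 62, 103, 14, 128, 188, 109, 178, 154, 71, 158, 53, 48, 166, 17, 19, 10, 146, 107, 187, 18, 110, 78, 31, 147, 7, 64, 94, 150, 89, 77, 131, 79, 122, 24, 83, 104, 105, 5, 73, 149, 189, 9, 55, 39, 111, 169, 99, 32, 47, 75, 140, 134, 161, 135, 61, 12, 137, 52, 148, 98, 132, 170, 190, 100, 123, 115, 151, 180, 145, 16, 119, 133, 70, 67, 176, 163, 126, 6, 164, 26, 74, 49, 66, 85, 95, 50, 157, 153, 171, 90, 168, 8, 155, 162, 35, 129, 88, 177, 63, 3, 82, 13, 37, 120, 33, 138, 143, 25, 174, 172, 181, 45, 84, 4, 173, 81, 113, 160, 44, 184, 127, 97, 41, 102, 114, 60, 112, 69, 167, 108, 87, 86, 186, 118, 42, 2, 182, 136, 152, 80, 22, 92, 159, 144, 116, 51, 57, 30, 56, 130, 179, 54, 139, 43, 93, 59, 21, 1]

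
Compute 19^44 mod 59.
By repeated squaring mod 59: 19^{1}≡19, 19^{2}≡7, 19^{4}≡49, 19^{8}≡41, 19^{16}≡29, 19^{32}≡15. Then 19^{44} = 19^{32+8+4} ≡ 15 × 41 × 49 ≡ 45 mod 59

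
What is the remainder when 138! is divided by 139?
By Wilson's theorem, (138)! ≡ -1 ≡ 138 mod 139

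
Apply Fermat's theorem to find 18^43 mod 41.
By Fermat: 18^{40} ≡ 1 mod 41. So 18^{43} = 18^{40} · 18^{3} ≡ 18^{3} ≡ 10 mod 41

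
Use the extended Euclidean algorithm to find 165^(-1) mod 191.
Extended GCD: 165(22) + 191(-19) = 1. So 165^(-1) ≡ 22 (mod 191). Verify: 165 × 22 = 3630 ≡ 1 (mod 191)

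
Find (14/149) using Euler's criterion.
(14/149) = 14^{74} mod 149 = -1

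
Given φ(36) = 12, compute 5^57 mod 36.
By Euler: 5^{12} ≡ 1 (mod 36) since gcd(5, 36) = 1. 57 = 4×12 + 9. So 5^{57} ≡ 5^{9} ≡ 17 (mod 36)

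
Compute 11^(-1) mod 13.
Since 13 is prime, by Fermat 11^(-1) ≡ 11^{11} ≡ 6 mod 13. Verify: 11 × 6 = 66 ≡ 1 mod 13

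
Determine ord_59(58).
Powers of 58 mod 59: 58^1≡58, 58^2≡1. So the order of 58 is 2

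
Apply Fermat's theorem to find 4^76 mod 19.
By Fermat: 4^{18} ≡ 1 mod 19. 76 = 4×18 + 4. So 4^{76} ≡ 4^{4} ≡ 9 mod 19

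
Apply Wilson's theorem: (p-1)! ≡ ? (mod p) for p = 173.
By Wilson's theorem, (172)! ≡ -1 ≡ 172 (mod 173)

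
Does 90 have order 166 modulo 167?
ord_167(90) divides 166. For each prime q|166: 90^{83}≡166, 90^{2}≡84, none ≡ 1. So 90 has order 166 and is a primitive root mod 167.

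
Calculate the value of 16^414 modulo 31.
Using Fermat: 16^{30} ≡ 1 mod 31. 414 ≡ 24 mod 30. So 16^{414} ≡ 16^{24} ≡ 2 mod 31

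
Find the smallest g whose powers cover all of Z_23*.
g = 5. Powers: [5, 2, 10, 4, 20, 8, 17, 16, ...] generates all 22 non-zero residues.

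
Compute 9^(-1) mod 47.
Since 47 is prime, by Fermat 9^(-1) ≡ 9^{45} ≡ 21 mod 47. Verify: 9 × 21 = 189 ≡ 1 mod 47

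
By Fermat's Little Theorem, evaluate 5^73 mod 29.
By Fermat: 5^{28} ≡ 1 mod 29. 73 = 2×28 + 17. So 5^{73} ≡ 5^{17} ≡ 9 mod 29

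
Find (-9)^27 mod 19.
Using Fermat: (-9)^{18} ≡ 1 mod 19. 27 ≡ 9 mod 18. So (-9)^{27} ≡ (-9)^{9} ≡ 18 mod 19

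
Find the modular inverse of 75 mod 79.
Since 79 is prime, by Fermat 75^(-1) ≡ 75^{77} ≡ 59 mod 79. Verify: 75 × 59 = 4425 ≡ 1 mod 79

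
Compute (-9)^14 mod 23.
By repeated squaring (mod 23): (-9)^{1}≡14, (-9)^{2}≡12, (-9)^{4}≡6, (-9)^{8}≡13. Then (-9)^{14} = (-9)^{8+4+2} ≡ 13 × 6 × 12 ≡ 16 (mod 23)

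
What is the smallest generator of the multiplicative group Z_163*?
g = 2. Powers: [2, 4, 8, 16, 32, 64, 128, 93, ...] generates all 162 non-zero residues.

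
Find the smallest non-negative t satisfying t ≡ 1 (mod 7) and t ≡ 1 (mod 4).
M = 7 × 4 = 28. M₁ = 4, y₁ ≡ 2 (mod 7). M₂ = 7, y₂ ≡ 3 (mod 4). t = 1×4×2 + 1×7×3 ≡ 1 (mod 28)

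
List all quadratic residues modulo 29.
QRs mod 29: {1, 4, 5, 6, 7, 9, 13, 16, 20, 22, 23, 24, 25, 28}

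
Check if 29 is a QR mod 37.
By Euler's criterion: 29^{18} ≡ 36 (mod 37). Since this equals -1 (≡ 36), 29 is not a QR.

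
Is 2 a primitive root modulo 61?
ord_61(2) divides 60. For each prime q|60: 2^{30}≡60, 2^{20}≡47, 2^{12}≡9, none ≡ 1. So 2 has order 60 and is a primitive root mod 61.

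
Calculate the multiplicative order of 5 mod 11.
Powers of 5 mod 11: 5^1≡5, 5^2≡3, 5^3≡4, 5^4≡9, 5^5≡1. ord_11(5) = 5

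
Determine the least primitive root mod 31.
g = 3. For each prime q|30: 3^{15}≡30, 3^{10}≡25, 3^{6}≡16, none ≡ 1, so ord_31(3) = 30 and 3 is a primitive root.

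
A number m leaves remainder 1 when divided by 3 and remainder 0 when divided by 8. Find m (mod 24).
M = 3 × 8 = 24. M₁ = 8, y₁ ≡ 2 (mod 3). M₂ = 3, y₂ ≡ 3 (mod 8). m = 1×8×2 + 0×3×3 ≡ 16 (mod 24)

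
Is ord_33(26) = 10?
Powers of 26 mod 33: 26^1≡26, 26^2≡16, 26^3≡20, 26^4≡25, 26^5≡23, 26^6≡4, 26^7≡5, 26^8≡31, 26^9≡14, 26^10≡1. First k with 26^k≡1 is k=10. Yes, ord_33(26) = 10.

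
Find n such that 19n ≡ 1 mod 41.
Since 41 is prime, by Fermat 19^(-1) ≡ 19^{39} ≡ 13 mod 41. Verify: 19 × 13 = 247 ≡ 1 mod 41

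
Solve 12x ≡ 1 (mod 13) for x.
Since 13 is prime, by Fermat 12^(-1) ≡ 12^{11} ≡ 12 (mod 13). Verify: 12 × 12 = 144 ≡ 1 (mod 13)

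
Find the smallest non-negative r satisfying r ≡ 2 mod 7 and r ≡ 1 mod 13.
M = 7 × 13 = 91. M₁ = 13, y₁ ≡ 6 mod 7. M₂ = 7, y₂ ≡ 2 mod 13. r = 2×13×6 + 1×7×2 ≡ 79 mod 91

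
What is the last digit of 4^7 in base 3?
Using Fermat: 4^{2} ≡ 1 mod 3. 7 ≡ 1 mod 2. So 4^{7} ≡ 4^{1} ≡ 1 mod 3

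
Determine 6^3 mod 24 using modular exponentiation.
6^{3} = 216 ≡ 0 (mod 24)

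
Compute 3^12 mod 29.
By repeated squaring (mod 29): 3^{1}≡3, 3^{2}≡9, 3^{4}≡23, 3^{8}≡7. Then 3^{12} = 3^{8+4} ≡ 7 × 23 ≡ 16 (mod 29)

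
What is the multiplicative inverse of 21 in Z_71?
Since 71 is prime, by Fermat 21^(-1) ≡ 21^{69} ≡ 44 (mod 71). Verify: 21 × 44 = 924 ≡ 1 (mod 71)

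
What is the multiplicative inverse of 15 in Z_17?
Since 17 is prime, by Fermat 15^(-1) ≡ 15^{15} ≡ 8 mod 17. Verify: 15 × 8 = 120 ≡ 1 mod 17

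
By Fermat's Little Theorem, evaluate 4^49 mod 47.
By Fermat: 4^{46} ≡ 1 mod 47. So 4^{49} = 4^{46} · 4^{3} ≡ 4^{3} ≡ 17 mod 47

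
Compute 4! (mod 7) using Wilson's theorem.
(6)! = (4)! × (5) × (6) ≡ -1 (mod 7). So (4)! ≡ -1 × [(6)(5)]^(-1) ≡ 3 (mod 7)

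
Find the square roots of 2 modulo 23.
The square roots of 2 mod 23 are 18 and 5. Verify: 18² = 324 ≡ 2 mod 23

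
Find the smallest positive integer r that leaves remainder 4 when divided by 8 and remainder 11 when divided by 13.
M = 8 × 13 = 104. M₁ = 13, y₁ ≡ 5 mod 8. M₂ = 8, y₂ ≡ 5 mod 13. r = 4×13×5 + 11×8×5 ≡ 76 mod 104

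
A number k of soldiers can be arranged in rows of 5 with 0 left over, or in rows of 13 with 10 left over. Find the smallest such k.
M = 5 × 13 = 65. M₁ = 13, y₁ ≡ 2 mod 5. M₂ = 5, y₂ ≡ 8 mod 13. k = 0×13×2 + 10×5×8 ≡ 10 mod 65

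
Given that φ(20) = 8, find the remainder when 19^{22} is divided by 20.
By Euler: 19^{8} ≡ 1 (mod 20) since gcd(19, 20) = 1. 22 = 2×8 + 6. So 19^{22} ≡ 19^{6} ≡ 1 (mod 20)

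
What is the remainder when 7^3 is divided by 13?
7^{3} = 343 ≡ 5 (mod 13)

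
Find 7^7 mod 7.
By repeated squaring mod 7: 7^{1}≡0, 7^{2}≡0, 7^{4}≡0. Then 7^{7} = 7^{4+2+1} ≡ 0 × 0 × 0 ≡ 0 mod 7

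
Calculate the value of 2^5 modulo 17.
By repeated squaring (mod 17): 2^{1}≡2, 2^{2}≡4, 2^{4}≡16. Then 2^{5} = 2^{4+1} ≡ 16 × 2 ≡ 15 (mod 17)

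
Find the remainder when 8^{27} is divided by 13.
By Fermat: 8^{12} ≡ 1 (mod 13). 27 = 2×12 + 3. So 8^{27} ≡ 8^{3} ≡ 5 (mod 13)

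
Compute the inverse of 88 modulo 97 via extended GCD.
Extended GCD: 88(43) + 97(-39) = 1. So 88^(-1) ≡ 43 mod 97. Verify: 88 × 43 = 3784 ≡ 1 mod 97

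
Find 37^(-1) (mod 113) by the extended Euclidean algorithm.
Extended GCD: 37(55) + 113(-18) = 1. So 37^(-1) ≡ 55 (mod 113). Verify: 37 × 55 = 2035 ≡ 1 (mod 113)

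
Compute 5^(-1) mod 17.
Since 17 is prime, by Fermat 5^(-1) ≡ 5^{15} ≡ 7 mod 17. Verify: 5 × 7 = 35 ≡ 1 mod 17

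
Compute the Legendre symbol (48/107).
(48/107) = 48^{53} mod 107 = 1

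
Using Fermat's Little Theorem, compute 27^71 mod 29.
By Fermat: 27^{28} ≡ 1 mod 29. 71 = 2×28 + 15. So 27^{71} ≡ 27^{15} ≡ 2 mod 29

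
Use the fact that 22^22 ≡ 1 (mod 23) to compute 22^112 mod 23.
By Fermat: 22^{22} ≡ 1 (mod 23). 112 = 5×22 + 2. So 22^{112} ≡ 22^{2} ≡ 1 (mod 23)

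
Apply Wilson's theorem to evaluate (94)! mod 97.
(96)! = (94)! × (95) × (96) ≡ -1 mod 97. So (94)! ≡ -1 × [(96)(95)]^(-1) ≡ 48 mod 97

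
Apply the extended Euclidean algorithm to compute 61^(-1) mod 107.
Extended GCD: 61(-7) + 107(4) = 1. So 61^(-1) ≡ -7 ≡ 100 (mod 107). Verify: 61 × 100 = 6100 ≡ 1 (mod 107)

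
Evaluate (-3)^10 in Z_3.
By repeated squaring (mod 3): (-3)^{1}≡0, (-3)^{2}≡0, (-3)^{4}≡0, (-3)^{8}≡0. Then (-3)^{10} = (-3)^{8+2} ≡ 0 × 0 ≡ 0 (mod 3)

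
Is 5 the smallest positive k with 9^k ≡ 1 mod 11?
Powers of 9 mod 11: 9^1≡9, 9^2≡4, 9^3≡3, 9^4≡5, 9^5≡1. First k with 9^k≡1 is k=5. Yes, ord_11(9) = 5.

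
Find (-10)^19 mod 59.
By repeated squaring mod 59: (-10)^{1}≡49, (-10)^{2}≡41, (-10)^{4}≡29, (-10)^{8}≡15, (-10)^{16}≡48. Then (-10)^{19} = (-10)^{16+2+1} ≡ 48 × 41 × 49 ≡ 26 mod 59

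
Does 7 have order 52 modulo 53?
7^{26} ≡ 1 (mod 53) and 26 < 52, so ord_53(7) = 26 ≠ 52 and 7 is not a primitive root.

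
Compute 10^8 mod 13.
By repeated squaring mod 13: 10^{1}≡10, 10^{2}≡9, 10^{4}≡3, 10^{8}≡9. So 10^{8} ≡ 9 mod 13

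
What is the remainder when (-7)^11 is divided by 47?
By repeated squaring (mod 47): (-7)^{1}≡40, (-7)^{2}≡2, (-7)^{4}≡4, (-7)^{8}≡16. Then (-7)^{11} = (-7)^{8+2+1} ≡ 16 × 2 × 40 ≡ 11 (mod 47)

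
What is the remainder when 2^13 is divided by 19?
By repeated squaring mod 19: 2^{1}≡2, 2^{2}≡4, 2^{4}≡16, 2^{8}≡9. Then 2^{13} = 2^{8+4+1} ≡ 9 × 16 × 2 ≡ 3 mod 19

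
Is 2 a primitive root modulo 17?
2^{8} ≡ 1 mod 17 and 8 < 16, so ord_17(2) = 8 ≠ 16 and 2 is not a primitive root.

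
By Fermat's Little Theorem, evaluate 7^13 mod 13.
By Fermat: 7^{12} ≡ 1 (mod 13). So 7^{13} = 7^{12} · 7^{1} ≡ 7^{1} ≡ 7 (mod 13)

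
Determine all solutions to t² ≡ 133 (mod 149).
The square roots of 133 mod 149 are 122 and 27. Verify: 122² = 14884 ≡ 133 (mod 149)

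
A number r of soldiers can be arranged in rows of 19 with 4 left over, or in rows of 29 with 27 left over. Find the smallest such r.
M = 19 × 29 = 551. M₁ = 29, y₁ ≡ 2 (mod 19). M₂ = 19, y₂ ≡ 26 (mod 29). r = 4×29×2 + 27×19×26 ≡ 346 (mod 551)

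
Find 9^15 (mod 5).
Using Fermat: 9^{4} ≡ 1 (mod 5). 15 ≡ 3 (mod 4). So 9^{15} ≡ 9^{3} ≡ 4 (mod 5)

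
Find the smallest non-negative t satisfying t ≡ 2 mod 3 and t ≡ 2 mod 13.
M = 3 × 13 = 39. M₁ = 13, y₁ ≡ 1 mod 3. M₂ = 3, y₂ ≡ 9 mod 13. t = 2×13×1 + 2×3×9 ≡ 2 mod 39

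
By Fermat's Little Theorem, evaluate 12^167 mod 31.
By Fermat: 12^{30} ≡ 1 (mod 31). 167 ≡ 17 (mod 30). So 12^{167} ≡ 12^{17} ≡ 11 (mod 31)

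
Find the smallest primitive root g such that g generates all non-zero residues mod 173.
g = 2. Powers: [2, 4, 8, 16, 32, 64, 128, 83, 166, 159, ...] generates all 172 non-zero residues.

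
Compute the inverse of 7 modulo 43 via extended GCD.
Extended GCD: 7(-6) + 43(1) = 1. So 7^(-1) ≡ -6 ≡ 37 (mod 43). Verify: 7 × 37 = 259 ≡ 1 (mod 43)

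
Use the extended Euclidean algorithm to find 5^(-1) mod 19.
Extended GCD: 5(4) + 19(-1) = 1. So 5^(-1) ≡ 4 mod 19. Verify: 5 × 4 = 20 ≡ 1 mod 19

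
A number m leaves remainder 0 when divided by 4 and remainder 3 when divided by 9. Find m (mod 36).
M = 4 × 9 = 36. M₁ = 9, y₁ ≡ 1 (mod 4). M₂ = 4, y₂ ≡ 7 (mod 9). m = 0×9×1 + 3×4×7 ≡ 12 (mod 36)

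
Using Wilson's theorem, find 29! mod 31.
(30)! = (29)! × (30) ≡ -1 mod 31. So (29)! ≡ -1 × (30)^(-1) ≡ (-1)×(-1) = 1 mod 31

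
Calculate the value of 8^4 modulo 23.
8^{4} = 4096 ≡ 2 mod 23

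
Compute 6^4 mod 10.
6^{4} = 1296 ≡ 6 (mod 10)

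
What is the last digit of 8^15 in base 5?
Using Fermat: 8^{4} ≡ 1 mod 5. 15 ≡ 3 mod 4. So 8^{15} ≡ 8^{3} ≡ 2 mod 5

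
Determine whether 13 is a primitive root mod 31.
ord_31(13) divides 30. For each prime q|30: 13^{15}≡30, 13^{10}≡5, 13^{6}≡16, none ≡ 1. So 13 has order 30 and is a primitive root mod 31.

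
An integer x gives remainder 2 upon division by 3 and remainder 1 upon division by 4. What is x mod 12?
M = 3 × 4 = 12. M₁ = 4, y₁ ≡ 1 mod 3. M₂ = 3, y₂ ≡ 3 mod 4. x = 2×4×1 + 1×3×3 ≡ 5 mod 12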